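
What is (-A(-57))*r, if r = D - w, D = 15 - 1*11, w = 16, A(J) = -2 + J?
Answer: -708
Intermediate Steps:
D = 4 (D = 15 - 11 = 4)
r = -12 (r = 4 - 1*16 = 4 - 16 = -12)
(-A(-57))*r = -(-2 - 57)*(-12) = -1*(-59)*(-12) = 59*(-12) = -708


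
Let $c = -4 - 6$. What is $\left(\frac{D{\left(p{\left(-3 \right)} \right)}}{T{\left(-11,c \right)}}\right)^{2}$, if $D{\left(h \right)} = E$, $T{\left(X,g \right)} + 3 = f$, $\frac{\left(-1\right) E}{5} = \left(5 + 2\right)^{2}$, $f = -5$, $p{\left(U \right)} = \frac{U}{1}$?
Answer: $\frac{60025}{64} \approx 937.89$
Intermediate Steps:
$p{\left(U \right)} = U$ ($p{\left(U \right)} = U 1 = U$)
$c = -10$ ($c = -4 - 6 = -10$)
$E = -245$ ($E = - 5 \left(5 + 2\right)^{2} = - 5 \cdot 7^{2} = \left(-5\right) 49 = -245$)
$T{\left(X,g \right)} = -8$ ($T{\left(X,g \right)} = -3 - 5 = -8$)
$D{\left(h \right)} = -245$
$\left(\frac{D{\left(p{\left(-3 \right)} \right)}}{T{\left(-11,c \right)}}\right)^{2} = \left(- \frac{245}{-8}\right)^{2} = \left(\left(-245\right) \left(- \frac{1}{8}\right)\right)^{2} = \left(\frac{245}{8}\right)^{2} = \frac{60025}{64}$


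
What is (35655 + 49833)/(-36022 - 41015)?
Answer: -28496/25679 ≈ -1.1097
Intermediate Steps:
(35655 + 49833)/(-36022 - 41015) = 85488/(-77037) = 85488*(-1/77037) = -28496/25679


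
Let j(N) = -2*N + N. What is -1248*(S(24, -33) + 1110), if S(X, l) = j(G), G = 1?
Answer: -1384032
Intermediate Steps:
j(N) = -N
S(X, l) = -1 (S(X, l) = -1*1 = -1)
-1248*(S(24, -33) + 1110) = -1248*(-1 + 1110) = -1248*1109 = -1384032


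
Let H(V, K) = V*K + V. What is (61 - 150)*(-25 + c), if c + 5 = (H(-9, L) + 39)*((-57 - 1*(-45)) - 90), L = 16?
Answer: -1032222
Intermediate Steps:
H(V, K) = V + K*V (H(V, K) = K*V + V = V + K*V)
c = 11623 (c = -5 + (-9*(1 + 16) + 39)*((-57 - 1*(-45)) - 90) = -5 + (-9*17 + 39)*((-57 + 45) - 90) = -5 + (-153 + 39)*(-12 - 90) = -5 - 114*(-102) = -5 + 11628 = 11623)
(61 - 150)*(-25 + c) = (61 - 150)*(-25 + 11623) = -89*11598 = -1032222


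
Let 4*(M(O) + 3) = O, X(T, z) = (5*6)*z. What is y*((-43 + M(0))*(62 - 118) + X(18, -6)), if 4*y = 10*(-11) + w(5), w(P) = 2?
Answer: -64692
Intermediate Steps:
X(T, z) = 30*z
M(O) = -3 + O/4
y = -27 (y = (10*(-11) + 2)/4 = (-110 + 2)/4 = (1/4)*(-108) = -27)
y*((-43 + M(0))*(62 - 118) + X(18, -6)) = -27*((-43 + (-3 + (1/4)*0))*(62 - 118) + 30*(-6)) = -27*((-43 + (-3 + 0))*(-56) - 180) = -27*((-43 - 3)*(-56) - 180) = -27*(-46*(-56) - 180) = -27*(2576 - 180) = -27*2396 = -64692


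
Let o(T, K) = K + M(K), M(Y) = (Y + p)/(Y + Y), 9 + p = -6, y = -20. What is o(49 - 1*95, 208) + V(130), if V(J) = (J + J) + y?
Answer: 186561/416 ≈ 448.46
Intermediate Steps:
p = -15 (p = -9 - 6 = -15)
M(Y) = (-15 + Y)/(2*Y) (M(Y) = (Y - 15)/(Y + Y) = (-15 + Y)/((2*Y)) = (-15 + Y)*(1/(2*Y)) = (-15 + Y)/(2*Y))
o(T, K) = K + (-15 + K)/(2*K)
V(J) = -20 + 2*J (V(J) = (J + J) - 20 = 2*J - 20 = -20 + 2*J)
o(49 - 1*95, 208) + V(130) = (½ + 208 - 15/2/208) + (-20 + 2*130) = (½ + 208 - 15/2*1/208) + (-20 + 260) = (½ + 208 - 15/416) + 240 = 86721/416 + 240 = 186561/416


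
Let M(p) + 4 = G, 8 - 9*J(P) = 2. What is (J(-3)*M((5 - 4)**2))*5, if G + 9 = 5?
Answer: -80/3 ≈ -26.667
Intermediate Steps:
J(P) = 2/3 (J(P) = 8/9 - 1/9*2 = 8/9 - 2/9 = 2/3)
G = -4 (G = -9 + 5 = -4)
M(p) = -8 (M(p) = -4 - 4 = -8)
(J(-3)*M((5 - 4)**2))*5 = ((2/3)*(-8))*5 = -16/3*5 = -80/3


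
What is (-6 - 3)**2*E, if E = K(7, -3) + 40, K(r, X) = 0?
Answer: 3240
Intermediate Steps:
E = 40 (E = 0 + 40 = 40)
(-6 - 3)**2*E = (-6 - 3)**2*40 = (-9)**2*40 = 81*40 = 3240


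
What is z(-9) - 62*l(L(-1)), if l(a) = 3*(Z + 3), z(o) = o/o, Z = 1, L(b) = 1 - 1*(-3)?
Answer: -743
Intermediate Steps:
L(b) = 4 (L(b) = 1 + 3 = 4)
z(o) = 1
l(a) = 12 (l(a) = 3*(1 + 3) = 3*4 = 12)
z(-9) - 62*l(L(-1)) = 1 - 62*12 = 1 - 744 = -743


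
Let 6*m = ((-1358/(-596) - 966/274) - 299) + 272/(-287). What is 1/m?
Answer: -70302372/3529117667 ≈ -0.019921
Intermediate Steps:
m = -3529117667/70302372 (m = (((-1358/(-596) - 966/274) - 299) + 272/(-287))/6 = (((-1358*(-1/596) - 966*1/274) - 299) + 272*(-1/287))/6 = (((679/298 - 483/137) - 299) - 272/287)/6 = ((-50911/40826 - 299) - 272/287)/6 = (-12257885/40826 - 272/287)/6 = (1/6)*(-3529117667/11717062) = -3529117667/70302372 ≈ -50.199)
1/m = 1/(-3529117667/70302372) = -70302372/3529117667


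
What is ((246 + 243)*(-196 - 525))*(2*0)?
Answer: 0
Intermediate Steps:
((246 + 243)*(-196 - 525))*(2*0) = (489*(-721))*0 = -352569*0 = 0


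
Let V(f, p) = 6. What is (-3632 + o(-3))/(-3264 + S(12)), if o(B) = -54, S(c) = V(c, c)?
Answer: 1843/1629 ≈ 1.1314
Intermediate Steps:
S(c) = 6
(-3632 + o(-3))/(-3264 + S(12)) = (-3632 - 54)/(-3264 + 6) = -3686/(-3258) = -3686*(-1/3258) = 1843/1629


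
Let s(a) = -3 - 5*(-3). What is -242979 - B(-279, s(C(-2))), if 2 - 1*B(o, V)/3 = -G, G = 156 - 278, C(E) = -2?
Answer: -242619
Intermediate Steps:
s(a) = 12 (s(a) = -3 + 15 = 12)
G = -122
B(o, V) = -360 (B(o, V) = 6 - (-3)*(-122) = 6 - 3*122 = 6 - 366 = -360)
-242979 - B(-279, s(C(-2))) = -242979 - 1*(-360) = -242979 + 360 = -242619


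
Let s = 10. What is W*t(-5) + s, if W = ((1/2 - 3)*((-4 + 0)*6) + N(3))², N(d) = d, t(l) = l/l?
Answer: 3979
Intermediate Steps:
t(l) = 1
W = 3969 (W = ((1/2 - 3)*((-4 + 0)*6) + 3)² = ((½ - 3)*(-4*6) + 3)² = (-5/2*(-24) + 3)² = (60 + 3)² = 63² = 3969)
W*t(-5) + s = 3969*1 + 10 = 3969 + 10 = 3979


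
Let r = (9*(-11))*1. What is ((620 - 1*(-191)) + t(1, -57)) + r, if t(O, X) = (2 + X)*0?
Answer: 712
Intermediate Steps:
t(O, X) = 0
r = -99 (r = -99*1 = -99)
((620 - 1*(-191)) + t(1, -57)) + r = ((620 - 1*(-191)) + 0) - 99 = ((620 + 191) + 0) - 99 = (811 + 0) - 99 = 811 - 99 = 712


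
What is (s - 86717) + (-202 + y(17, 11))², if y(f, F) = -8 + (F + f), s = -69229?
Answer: -122822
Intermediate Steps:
y(f, F) = -8 + F + f
(s - 86717) + (-202 + y(17, 11))² = (-69229 - 86717) + (-202 + (-8 + 11 + 17))² = -155946 + (-202 + 20)² = -155946 + (-182)² = -155946 + 33124 = -122822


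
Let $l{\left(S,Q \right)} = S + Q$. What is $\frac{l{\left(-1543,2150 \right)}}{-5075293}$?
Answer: $- \frac{607}{5075293} \approx -0.0001196$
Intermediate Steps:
$l{\left(S,Q \right)} = Q + S$
$\frac{l{\left(-1543,2150 \right)}}{-5075293} = \frac{2150 - 1543}{-5075293} = 607 \left(- \frac{1}{5075293}\right) = - \frac{607}{5075293}$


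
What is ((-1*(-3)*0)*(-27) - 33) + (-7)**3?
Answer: -376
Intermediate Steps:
((-1*(-3)*0)*(-27) - 33) + (-7)**3 = ((3*0)*(-27) - 33) - 343 = (0*(-27) - 33) - 343 = (0 - 33) - 343 = -33 - 343 = -376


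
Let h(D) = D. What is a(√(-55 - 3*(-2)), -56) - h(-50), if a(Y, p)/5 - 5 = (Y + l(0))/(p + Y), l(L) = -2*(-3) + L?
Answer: 6784/91 - 62*I/91 ≈ 74.549 - 0.68132*I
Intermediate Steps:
l(L) = 6 + L
a(Y, p) = 25 + 5*(6 + Y)/(Y + p) (a(Y, p) = 25 + 5*((Y + (6 + 0))/(p + Y)) = 25 + 5*((Y + 6)/(Y + p)) = 25 + 5*((6 + Y)/(Y + p)) = 25 + 5*(6 + Y)/(Y + p))
a(√(-55 - 3*(-2)), -56) - h(-50) = 5*(6 + 5*(-56) + 6*√(-55 - 3*(-2)))/(√(-55 - 3*(-2)) - 56) - 1*(-50) = 5*(6 - 280 + 6*√(-55 + 6))/(√(-55 + 6) - 56) + 50 = 5*(6 - 280 + 6*√(-49))/(√(-49) - 56) + 50 = 5*(6 - 280 + 6*(7*I))/(7*I - 56) + 50 = 5*(6 - 280 + 42*I)/(-56 + 7*I) + 50 = 5*((-56 - 7*I)/3185)*(-274 + 42*I) + 50 = (-274 + 42*I)*(-56 - 7*I)/637 + 50 = 50 + (-274 + 42*I)*(-56 - 7*I)/637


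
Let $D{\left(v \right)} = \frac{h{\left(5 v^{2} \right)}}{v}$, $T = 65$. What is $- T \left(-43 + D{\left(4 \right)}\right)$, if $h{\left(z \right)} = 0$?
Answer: $2795$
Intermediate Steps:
$D{\left(v \right)} = 0$ ($D{\left(v \right)} = \frac{0}{v} = 0$)
$- T \left(-43 + D{\left(4 \right)}\right) = - 65 \left(-43 + 0\right) = - 65 \left(-43\right) = \left(-1\right) \left(-2795\right) = 2795$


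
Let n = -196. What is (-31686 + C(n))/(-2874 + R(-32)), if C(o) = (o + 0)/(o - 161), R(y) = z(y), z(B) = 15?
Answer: 1615958/145809 ≈ 11.083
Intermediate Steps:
R(y) = 15
C(o) = o/(-161 + o)
(-31686 + C(n))/(-2874 + R(-32)) = (-31686 - 196/(-161 - 196))/(-2874 + 15) = (-31686 - 196/(-357))/(-2859) = (-31686 - 196*(-1/357))*(-1/2859) = (-31686 + 28/51)*(-1/2859) = -1615958/51*(-1/2859) = 1615958/145809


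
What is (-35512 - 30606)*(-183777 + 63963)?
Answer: 7921862052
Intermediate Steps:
(-35512 - 30606)*(-183777 + 63963) = -66118*(-119814) = 7921862052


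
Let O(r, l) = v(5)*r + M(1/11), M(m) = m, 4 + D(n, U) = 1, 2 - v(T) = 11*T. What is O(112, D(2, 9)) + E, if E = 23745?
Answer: 195900/11 ≈ 17809.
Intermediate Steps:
v(T) = 2 - 11*T
D(n, U) = -3 (D(n, U) = -4 + 1 = -3)
O(r, l) = 1/11 - 53*r (O(r, l) = (2 - 11*5)*r + 1/11 = (2 - 55)*r + 1/11 = -53*r + 1/11 = 1/11 - 53*r)
O(112, D(2, 9)) + E = (1/11 - 53*112) + 23745 = (1/11 - 5936) + 23745 = -65295/11 + 23745 = 195900/11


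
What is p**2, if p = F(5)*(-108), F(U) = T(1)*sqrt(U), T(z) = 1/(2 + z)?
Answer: 6480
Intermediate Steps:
F(U) = sqrt(U)/3 (F(U) = sqrt(U)/(2 + 1) = sqrt(U)/3)
p = -36*sqrt(5) (p = (sqrt(5)/3)*(-108) = -36*sqrt(5) ≈ -80.498)
p**2 = (-36*sqrt(5))**2 = 6480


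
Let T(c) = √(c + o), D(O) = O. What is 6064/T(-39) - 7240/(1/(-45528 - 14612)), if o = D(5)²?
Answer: 435413600 - 3032*I*√14/7 ≈ 4.3541e+8 - 1620.7*I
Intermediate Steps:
o = 25 (o = 5² = 25)
T(c) = √(25 + c) (T(c) = √(c + 25) = √(25 + c))
6064/T(-39) - 7240/(1/(-45528 - 14612)) = 6064/(√(25 - 39)) - 7240/(1/(-45528 - 14612)) = 6064/(√(-14)) - 7240/(1/(-60140)) = 6064/((I*√14)) - 7240/(-1/60140) = 6064*(-I*√14/14) - 7240*(-60140) = -3032*I*√14/7 + 435413600 = 435413600 - 3032*I*√14/7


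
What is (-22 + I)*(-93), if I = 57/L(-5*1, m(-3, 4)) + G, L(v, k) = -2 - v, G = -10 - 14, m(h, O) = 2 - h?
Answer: 2511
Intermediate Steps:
G = -24
I = -5 (I = 57/(-2 - (-5)) - 24 = 57/(-2 - 1*(-5)) - 24 = 57/(-2 + 5) - 24 = 57/3 - 24 = 57*(1/3) - 24 = 19 - 24 = -5)
(-22 + I)*(-93) = (-22 - 5)*(-93) = -27*(-93) = 2511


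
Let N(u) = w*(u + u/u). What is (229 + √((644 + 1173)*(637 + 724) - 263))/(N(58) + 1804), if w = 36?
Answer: 229/3928 + √2472674/3928 ≈ 0.45862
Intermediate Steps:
N(u) = 36 + 36*u (N(u) = 36*(u + u/u) = 36*(u + 1) = 36*(1 + u) = 36 + 36*u)
(229 + √((644 + 1173)*(637 + 724) - 263))/(N(58) + 1804) = (229 + √((644 + 1173)*(637 + 724) - 263))/((36 + 36*58) + 1804) = (229 + √(1817*1361 - 263))/((36 + 2088) + 1804) = (229 + √(2472937 - 263))/(2124 + 1804) = (229 + √2472674)/3928 = (229 + √2472674)*(1/3928) = 229/3928 + √2472674/3928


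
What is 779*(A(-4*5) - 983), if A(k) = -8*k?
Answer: -641117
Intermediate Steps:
779*(A(-4*5) - 983) = 779*(-(-32)*5 - 983) = 779*(-8*(-20) - 983) = 779*(160 - 983) = 779*(-823) = -641117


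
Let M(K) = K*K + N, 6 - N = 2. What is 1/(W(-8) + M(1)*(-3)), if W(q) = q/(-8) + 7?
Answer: -⅐ ≈ -0.14286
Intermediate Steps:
N = 4 (N = 6 - 1*2 = 6 - 2 = 4)
M(K) = 4 + K² (M(K) = K*K + 4 = K² + 4 = 4 + K²)
W(q) = 7 - q/8 (W(q) = q*(-⅛) + 7 = -q/8 + 7 = 7 - q/8)
1/(W(-8) + M(1)*(-3)) = 1/((7 - ⅛*(-8)) + (4 + 1²)*(-3)) = 1/((7 + 1) + (4 + 1)*(-3)) = 1/(8 + 5*(-3)) = 1/(8 - 15) = 1/(-7) = -⅐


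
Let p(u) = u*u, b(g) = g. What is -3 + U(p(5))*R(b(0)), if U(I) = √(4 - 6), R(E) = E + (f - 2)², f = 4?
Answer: -3 + 4*I*√2 ≈ -3.0 + 5.6569*I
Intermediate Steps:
p(u) = u²
R(E) = 4 + E (R(E) = E + (4 - 2)² = E + 2² = E + 4 = 4 + E)
U(I) = I*√2 (U(I) = √(-2) = I*√2)
-3 + U(p(5))*R(b(0)) = -3 + (I*√2)*(4 + 0) = -3 + (I*√2)*4 = -3 + 4*I*√2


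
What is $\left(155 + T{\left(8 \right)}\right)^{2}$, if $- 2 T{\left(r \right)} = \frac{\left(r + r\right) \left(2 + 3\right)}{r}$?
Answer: $22500$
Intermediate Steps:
$T{\left(r \right)} = -5$ ($T{\left(r \right)} = - \frac{\left(r + r\right) \left(2 + 3\right) \frac{1}{r}}{2} = - \frac{2 r 5 \frac{1}{r}}{2} = - \frac{10 r \frac{1}{r}}{2} = \left(- \frac{1}{2}\right) 10 = -5$)
$\left(155 + T{\left(8 \right)}\right)^{2} = \left(155 - 5\right)^{2} = 150^{2} = 22500$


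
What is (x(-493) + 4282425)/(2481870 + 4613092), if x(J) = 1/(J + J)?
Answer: 4222471049/6995632532 ≈ 0.60359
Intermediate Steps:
x(J) = 1/(2*J)
(x(-493) + 4282425)/(2481870 + 4613092) = ((½)/(-493) + 4282425)/(2481870 + 4613092) = ((½)*(-1/493) + 4282425)/7094962 = (-1/986 + 4282425)*(1/7094962) = (4222471049/986)*(1/7094962) = 4222471049/6995632532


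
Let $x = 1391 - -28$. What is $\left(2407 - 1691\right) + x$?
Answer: $2135$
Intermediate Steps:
$x = 1419$ ($x = 1391 + 28 = 1419$)
$\left(2407 - 1691\right) + x = \left(2407 - 1691\right) + 1419 = 716 + 1419 = 2135$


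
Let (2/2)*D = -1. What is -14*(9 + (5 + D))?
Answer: -182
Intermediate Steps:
D = -1
-14*(9 + (5 + D)) = -14*(9 + (5 - 1)) = -14*(9 + 4) = -14*13 = -182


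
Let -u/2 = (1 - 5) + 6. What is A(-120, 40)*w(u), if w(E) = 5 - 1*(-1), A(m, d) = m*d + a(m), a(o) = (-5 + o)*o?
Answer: 61200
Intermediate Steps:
a(o) = o*(-5 + o)
A(m, d) = d*m + m*(-5 + m) (A(m, d) = m*d + m*(-5 + m) = d*m + m*(-5 + m))
u = -4 (u = -2*((1 - 5) + 6) = -2*(-4 + 6) = -2*2 = -4)
w(E) = 6 (w(E) = 5 + 1 = 6)
A(-120, 40)*w(u) = -120*(-5 + 40 - 120)*6 = -120*(-85)*6 = 10200*6 = 61200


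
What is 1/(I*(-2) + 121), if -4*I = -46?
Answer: 1/98 ≈ 0.010204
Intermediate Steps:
I = 23/2 (I = -¼*(-46) = 23/2 ≈ 11.500)
1/(I*(-2) + 121) = 1/((23/2)*(-2) + 121) = 1/(-23 + 121) = 1/98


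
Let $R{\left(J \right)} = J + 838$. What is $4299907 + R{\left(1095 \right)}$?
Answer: $4301840$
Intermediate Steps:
$R{\left(J \right)} = 838 + J$
$4299907 + R{\left(1095 \right)} = 4299907 + \left(838 + 1095\right) = 4299907 + 1933 = 4301840$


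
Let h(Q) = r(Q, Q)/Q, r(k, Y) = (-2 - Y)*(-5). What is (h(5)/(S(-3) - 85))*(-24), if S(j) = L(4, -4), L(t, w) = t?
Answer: 56/27 ≈ 2.0741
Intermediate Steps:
S(j) = 4
r(k, Y) = 10 + 5*Y
h(Q) = (10 + 5*Q)/Q
(h(5)/(S(-3) - 85))*(-24) = ((5 + 10/5)/(4 - 85))*(-24) = ((5 + 10*(⅕))/(-81))*(-24) = -(5 + 2)/81*(-24) = -1/81*7*(-24) = -7/81*(-24) = 56/27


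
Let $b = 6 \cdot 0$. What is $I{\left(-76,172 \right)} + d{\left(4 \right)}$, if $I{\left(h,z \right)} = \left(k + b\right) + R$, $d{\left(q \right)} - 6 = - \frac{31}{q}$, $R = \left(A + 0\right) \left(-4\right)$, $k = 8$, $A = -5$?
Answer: $\frac{105}{4} \approx 26.25$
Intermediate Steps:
$b = 0$
$R = 20$ ($R = \left(-5 + 0\right) \left(-4\right) = \left(-5\right) \left(-4\right) = 20$)
$d{\left(q \right)} = 6 - \frac{31}{q}$
$I{\left(h,z \right)} = 28$ ($I{\left(h,z \right)} = \left(8 + 0\right) + 20 = 8 + 20 = 28$)
$I{\left(-76,172 \right)} + d{\left(4 \right)} = 28 + \left(6 - \frac{31}{4}\right) = 28 - \frac{7}{4} = \frac{105}{4}$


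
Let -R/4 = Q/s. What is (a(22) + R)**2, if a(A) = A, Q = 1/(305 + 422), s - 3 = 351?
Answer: 8014198636096/16558285041 ≈ 484.00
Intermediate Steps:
s = 354 (s = 3 + 351 = 354)
Q = 1/727 ≈ 0.0013755
R = -2/128679 (R = -4/(727*354) = -4*1/257358 = -2/128679 ≈ -1.5543e-5)
(a(22) + R)**2 = (22 - 2/128679)**2 = (2830936/128679)**2 = 8014198636096/16558285041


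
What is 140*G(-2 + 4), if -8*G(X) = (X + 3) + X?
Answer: -245/2 ≈ -122.50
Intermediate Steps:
G(X) = -3/8 - X/4 (G(X) = -((X + 3) + X)/8 = -((3 + X) + X)/8 = -(3 + 2*X)/8 = -3/8 - X/4)
140*G(-2 + 4) = 140*(-3/8 - (-2 + 4)/4) = 140*(-3/8 - ¼*2) = 140*(-3/8 - ½) = 140*(-7/8) = -245/2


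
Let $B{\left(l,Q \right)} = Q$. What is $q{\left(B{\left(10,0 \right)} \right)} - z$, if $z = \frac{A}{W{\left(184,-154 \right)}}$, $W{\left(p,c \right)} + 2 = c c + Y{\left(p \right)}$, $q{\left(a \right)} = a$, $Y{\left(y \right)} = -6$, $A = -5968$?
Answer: $\frac{1492}{5927} \approx 0.25173$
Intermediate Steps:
$W{\left(p,c \right)} = -8 + c^{2}$ ($W{\left(p,c \right)} = -2 + \left(c c - 6\right) = -2 + \left(c^{2} - 6\right) = -2 + \left(-6 + c^{2}\right) = -8 + c^{2}$)
$z = - \frac{1492}{5927}$ ($z = - \frac{5968}{-8 + \left(-154\right)^{2}} = - \frac{5968}{-8 + 23716} = - \frac{5968}{23708} = \left(-5968\right) \frac{1}{23708} = - \frac{1492}{5927} \approx -0.25173$)
$q{\left(B{\left(10,0 \right)} \right)} - z = 0 - - \frac{1492}{5927} = 0 + \frac{1492}{5927} = \frac{1492}{5927}$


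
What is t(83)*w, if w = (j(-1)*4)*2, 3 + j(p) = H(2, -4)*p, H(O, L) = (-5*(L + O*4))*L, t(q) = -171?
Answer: 113544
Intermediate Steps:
H(O, L) = L*(-20*O - 5*L) (H(O, L) = (-5*(L + 4*O))*L = (-20*O - 5*L)*L = L*(-20*O - 5*L))
j(p) = -3 + 80*p (j(p) = -3 + (-5*(-4)*(-4 + 4*2))*p = -3 + (-5*(-4)*(-4 + 8))*p = -3 + (-5*(-4)*4)*p = -3 + 80*p)
w = -664 (w = ((-3 + 80*(-1))*4)*2 = ((-3 - 80)*4)*2 = -83*4*2 = -332*2 = -664)
t(83)*w = -171*(-664) = 113544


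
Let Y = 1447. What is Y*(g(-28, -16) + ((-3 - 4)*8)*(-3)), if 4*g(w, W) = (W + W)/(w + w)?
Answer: 1703119/7 ≈ 2.4330e+5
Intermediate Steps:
g(w, W) = W/(4*w) (g(w, W) = ((W + W)/(w + w))/4 = ((2*W)/((2*w)))/4 = ((2*W)*(1/(2*w)))/4 = (W/w)/4 = W/(4*w))
Y*(g(-28, -16) + ((-3 - 4)*8)*(-3)) = 1447*((¼)*(-16)/(-28) + ((-3 - 4)*8)*(-3)) = 1447*((¼)*(-16)*(-1/28) - 7*8*(-3)) = 1447*(⅐ - 56*(-3)) = 1447*(⅐ + 168) = 1447*(1177/7) = 1703119/7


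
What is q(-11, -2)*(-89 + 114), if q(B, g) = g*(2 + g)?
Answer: 0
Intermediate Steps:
q(-11, -2)*(-89 + 114) = (-2*(2 - 2))*(-89 + 114) = -2*0*25 = 0*25 = 0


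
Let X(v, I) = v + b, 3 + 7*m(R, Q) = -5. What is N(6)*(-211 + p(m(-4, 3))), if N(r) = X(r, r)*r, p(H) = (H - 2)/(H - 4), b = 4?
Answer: -37870/3 ≈ -12623.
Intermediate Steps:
m(R, Q) = -8/7 (m(R, Q) = -3/7 + (⅐)*(-5) = -3/7 - 5/7 = -8/7)
X(v, I) = 4 + v (X(v, I) = v + 4 = 4 + v)
p(H) = (-2 + H)/(-4 + H)
N(r) = r*(4 + r) (N(r) = (4 + r)*r = r*(4 + r))
N(6)*(-211 + p(m(-4, 3))) = (6*(4 + 6))*(-211 + (-2 - 8/7)/(-4 - 8/7)) = (6*10)*(-211 - 22/7/(-36/7)) = 60*(-211 - 7/36*(-22/7)) = 60*(-211 + 11/18) = 60*(-3787/18) = -37870/3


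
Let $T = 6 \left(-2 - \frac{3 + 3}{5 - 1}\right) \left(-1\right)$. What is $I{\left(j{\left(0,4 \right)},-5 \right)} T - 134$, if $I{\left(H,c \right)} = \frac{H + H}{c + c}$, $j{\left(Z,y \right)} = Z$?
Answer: $-134$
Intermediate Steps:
$I{\left(H,c \right)} = \frac{H}{c}$ ($I{\left(H,c \right)} = \frac{2 H}{2 c} = 2 H \frac{1}{2 c} = \frac{H}{c}$)
$T = 21$ ($T = 6 \left(-2 - \frac{6}{4}\right) \left(-1\right) = 6 \left(-2 - 6 \cdot \frac{1}{4}\right) \left(-1\right) = 6 \left(-2 - \frac{3}{2}\right) \left(-1\right) = 6 \left(- \frac{7}{2}\right) \left(-1\right) = \left(-21\right) \left(-1\right) = 21$)
$I{\left(j{\left(0,4 \right)},-5 \right)} T - 134 = \frac{0}{-5} \cdot 21 - 134 = 0 \left(- \frac{1}{5}\right) 21 - 134 = 0 \cdot 21 - 134 = 0 - 134 = -134$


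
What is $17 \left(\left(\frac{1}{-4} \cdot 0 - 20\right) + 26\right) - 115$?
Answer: $-13$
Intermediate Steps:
$17 \left(\left(\frac{1}{-4} \cdot 0 - 20\right) + 26\right) - 115 = 17 \left(\left(\left(- \frac{1}{4}\right) 0 - 20\right) + 26\right) - 115 = 17 \left(\left(0 - 20\right) + 26\right) - 115 = 17 \left(-20 + 26\right) - 115 = 17 \cdot 6 - 115 = 102 - 115 = -13$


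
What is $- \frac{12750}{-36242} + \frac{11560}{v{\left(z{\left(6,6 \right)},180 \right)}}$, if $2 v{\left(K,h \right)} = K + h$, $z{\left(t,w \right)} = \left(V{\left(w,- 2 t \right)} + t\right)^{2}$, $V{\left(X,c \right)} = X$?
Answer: $\frac{105255755}{1467801} \approx 71.71$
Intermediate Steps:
$z{\left(t,w \right)} = \left(t + w\right)^{2}$ ($z{\left(t,w \right)} = \left(w + t\right)^{2} = \left(t + w\right)^{2}$)
$v{\left(K,h \right)} = \frac{K}{2} + \frac{h}{2}$ ($v{\left(K,h \right)} = \frac{K + h}{2} = \frac{K}{2} + \frac{h}{2}$)
$- \frac{12750}{-36242} + \frac{11560}{v{\left(z{\left(6,6 \right)},180 \right)}} = - \frac{12750}{-36242} + \frac{11560}{\frac{\left(6 + 6\right)^{2}}{2} + \frac{1}{2} \cdot 180} = \left(-12750\right) \left(- \frac{1}{36242}\right) + \frac{11560}{\frac{12^{2}}{2} + 90} = \frac{6375}{18121} + \frac{11560}{\frac{1}{2} \cdot 144 + 90} = \frac{6375}{18121} + \frac{11560}{72 + 90} = \frac{6375}{18121} + \frac{11560}{162} = \frac{6375}{18121} + 11560 \cdot \frac{1}{162} = \frac{6375}{18121} + \frac{5780}{81} = \frac{105255755}{1467801}$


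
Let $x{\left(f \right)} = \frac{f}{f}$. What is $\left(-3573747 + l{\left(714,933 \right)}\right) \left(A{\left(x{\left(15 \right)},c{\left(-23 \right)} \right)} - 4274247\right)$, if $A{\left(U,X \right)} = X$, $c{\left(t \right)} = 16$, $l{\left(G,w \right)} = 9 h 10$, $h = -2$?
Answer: $15275789575137$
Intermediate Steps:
$x{\left(f \right)} = 1$
$l{\left(G,w \right)} = -180$ ($l{\left(G,w \right)} = 9 \left(-2\right) 10 = \left(-18\right) 10 = -180$)
$\left(-3573747 + l{\left(714,933 \right)}\right) \left(A{\left(x{\left(15 \right)},c{\left(-23 \right)} \right)} - 4274247\right) = \left(-3573747 - 180\right) \left(16 - 4274247\right) = \left(-3573927\right) \left(-4274231\right) = 15275789575137$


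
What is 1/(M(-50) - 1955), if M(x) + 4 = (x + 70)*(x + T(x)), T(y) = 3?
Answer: -1/2899 ≈ -0.00034495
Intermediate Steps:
M(x) = -4 + (3 + x)*(70 + x) (M(x) = -4 + (x + 70)*(x + 3) = -4 + (70 + x)*(3 + x) = -4 + (3 + x)*(70 + x))
1/(M(-50) - 1955) = 1/((206 + (-50)² + 73*(-50)) - 1955) = 1/((206 + 2500 - 3650) - 1955) = 1/(-944 - 1955) = 1/(-2899) = -1/2899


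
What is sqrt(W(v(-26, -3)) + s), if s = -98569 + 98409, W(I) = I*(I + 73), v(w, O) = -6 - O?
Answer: I*sqrt(370) ≈ 19.235*I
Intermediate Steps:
W(I) = I*(73 + I)
s = -160
sqrt(W(v(-26, -3)) + s) = sqrt((-6 - 1*(-3))*(73 + (-6 - 1*(-3))) - 160) = sqrt((-6 + 3)*(73 + (-6 + 3)) - 160) = sqrt(-3*(73 - 3) - 160) = sqrt(-3*70 - 160) = sqrt(-210 - 160) = sqrt(-370) = I*sqrt(370)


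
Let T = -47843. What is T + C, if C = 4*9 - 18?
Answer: -47825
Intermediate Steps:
C = 18 (C = 36 - 18 = 18)
T + C = -47843 + 18 = -47825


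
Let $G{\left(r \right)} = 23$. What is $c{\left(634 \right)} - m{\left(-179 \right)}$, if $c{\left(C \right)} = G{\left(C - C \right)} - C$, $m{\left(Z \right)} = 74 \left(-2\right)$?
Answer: $-463$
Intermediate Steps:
$m{\left(Z \right)} = -148$
$c{\left(C \right)} = 23 - C$
$c{\left(634 \right)} - m{\left(-179 \right)} = \left(23 - 634\right) - -148 = \left(23 - 634\right) + 148 = -611 + 148 = -463$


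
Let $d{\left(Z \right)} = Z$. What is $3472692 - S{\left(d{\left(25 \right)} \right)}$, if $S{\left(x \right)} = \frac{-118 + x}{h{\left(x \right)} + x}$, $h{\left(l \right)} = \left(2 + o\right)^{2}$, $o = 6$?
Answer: $\frac{309069681}{89} \approx 3.4727 \cdot 10^{6}$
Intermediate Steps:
$h{\left(l \right)} = 64$ ($h{\left(l \right)} = \left(2 + 6\right)^{2} = 8^{2} = 64$)
$S{\left(x \right)} = \frac{-118 + x}{64 + x}$
$3472692 - S{\left(d{\left(25 \right)} \right)} = 3472692 - \frac{-118 + 25}{64 + 25} = 3472692 - \frac{1}{89} \left(-93\right) = 3472692 - - \frac{93}{89} = 3472692 + \frac{93}{89} = \frac{309069681}{89}$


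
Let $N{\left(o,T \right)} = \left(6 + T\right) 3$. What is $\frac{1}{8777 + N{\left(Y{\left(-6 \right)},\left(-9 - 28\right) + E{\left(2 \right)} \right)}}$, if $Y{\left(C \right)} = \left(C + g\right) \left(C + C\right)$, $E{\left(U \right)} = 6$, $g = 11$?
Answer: $\frac{1}{8702} \approx 0.00011492$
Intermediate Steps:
$Y{\left(C \right)} = 2 C \left(11 + C\right)$ ($Y{\left(C \right)} = \left(C + 11\right) \left(C + C\right) = \left(11 + C\right) 2 C = 2 C \left(11 + C\right)$)
$N{\left(o,T \right)} = 18 + 3 T$
$\frac{1}{8777 + N{\left(Y{\left(-6 \right)},\left(-9 - 28\right) + E{\left(2 \right)} \right)}} = \frac{1}{8777 + \left(18 + 3 \left(\left(-9 - 28\right) + 6\right)\right)} = \frac{1}{8777 + \left(18 + 3 \left(-37 + 6\right)\right)} = \frac{1}{8777 + \left(18 + 3 \left(-31\right)\right)} = \frac{1}{8777 + \left(18 - 93\right)} = \frac{1}{8777 - 75} = \frac{1}{8702}$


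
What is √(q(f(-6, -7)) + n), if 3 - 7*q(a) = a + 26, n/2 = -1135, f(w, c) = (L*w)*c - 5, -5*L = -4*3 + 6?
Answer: 4*I*√174545/35 ≈ 47.747*I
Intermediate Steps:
L = 6/5 (L = -(-4*3 + 6)/5 = -(-12 + 6)/5 = -⅕*(-6) = 6/5 ≈ 1.2000)
f(w, c) = -5 + 6*c*w/5 (f(w, c) = (6*w/5)*c - 5 = 6*c*w/5 - 5 = -5 + 6*c*w/5)
n = -2270 (n = 2*(-1135) = -2270)
q(a) = -23/7 - a/7 (q(a) = 3/7 - (a + 26)/7 = 3/7 - (26 + a)/7 = 3/7 + (-26/7 - a/7) = -23/7 - a/7)
√(q(f(-6, -7)) + n) = √((-23/7 - (-5 + (6/5)*(-7)*(-6))/7) - 2270) = √((-23/7 - (-5 + 252/5)/7) - 2270) = √((-23/7 - ⅐*227/5) - 2270) = √((-23/7 - 227/35) - 2270) = √(-342/35 - 2270) = √(-79792/35) = 4*I*√174545/35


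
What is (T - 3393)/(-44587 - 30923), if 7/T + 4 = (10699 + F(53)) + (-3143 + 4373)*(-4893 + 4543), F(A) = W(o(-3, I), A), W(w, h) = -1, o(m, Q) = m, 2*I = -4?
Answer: 284880353/6339910212 ≈ 0.044934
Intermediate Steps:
I = -2 (I = (½)*(-4) = -2)
F(A) = -1
T = -7/419806 (T = 7/(-4 + ((10699 - 1) + (-3143 + 4373)*(-4893 + 4543))) = 7/(-4 + (10698 + 1230*(-350))) = 7/(-4 + (10698 - 430500)) = 7/(-4 - 419802) = 7/(-419806) = 7*(-1/419806) = -7/419806 ≈ -1.6674e-5)
(T - 3393)/(-44587 - 30923) = (-7/419806 - 3393)/(-44587 - 30923) = -1424401765/419806/(-75510) = -1424401765/419806*(-1/75510) = 284880353/6339910212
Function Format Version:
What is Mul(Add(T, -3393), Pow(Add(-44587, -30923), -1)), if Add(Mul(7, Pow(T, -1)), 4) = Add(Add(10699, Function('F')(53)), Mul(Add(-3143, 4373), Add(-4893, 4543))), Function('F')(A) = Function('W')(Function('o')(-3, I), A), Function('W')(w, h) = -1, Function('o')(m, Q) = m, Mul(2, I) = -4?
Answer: Rational(284880353, 6339910212) ≈ 0.044934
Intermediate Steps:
I = -2 (I = Mul(Rational(1, 2), -4) = -2)
Function('F')(A) = -1
T = Rational(-7, 419806) (T = Mul(7, Pow(Add(-4, Add(Add(10699, -1), Mul(Add(-3143, 4373), Add(-4893, 4543)))), -1)) = Mul(7, Pow(Add(-4, Add(10698, Mul(1230, -350))), -1)) = Mul(7, Pow(Add(-4, Add(10698, -430500)), -1)) = Mul(7, Pow(Add(-4, -419802), -1)) = Mul(7, Pow(-419806, -1)) = Mul(7, Rational(-1, 419806)) = Rational(-7, 419806) ≈ -1.6674e-5)
Mul(Add(T, -3393), Pow(Add(-44587, -30923), -1)) = Mul(Add(Rational(-7, 419806), -3393), Pow(Add(-44587, -30923), -1)) = Mul(Rational(-1424401765, 419806), Pow(-75510, -1)) = Mul(Rational(-1424401765, 419806), Rational(-1, 75510)) = Rational(284880353, 6339910212)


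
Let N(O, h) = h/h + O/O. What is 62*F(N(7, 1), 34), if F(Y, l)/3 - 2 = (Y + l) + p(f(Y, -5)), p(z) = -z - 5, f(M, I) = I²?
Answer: 1488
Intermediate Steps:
N(O, h) = 2 (N(O, h) = 1 + 1 = 2)
p(z) = -5 - z
F(Y, l) = -84 + 3*Y + 3*l (F(Y, l) = 6 + 3*((Y + l) + (-5 - 1*(-5)²)) = 6 + 3*((Y + l) + (-5 - 1*25)) = 6 + 3*((Y + l) + (-5 - 25)) = 6 + 3*((Y + l) - 30) = 6 + 3*(-30 + Y + l) = 6 + (-90 + 3*Y + 3*l) = -84 + 3*Y + 3*l)
62*F(N(7, 1), 34) = 62*(-84 + 3*2 + 3*34) = 62*(-84 + 6 + 102) = 62*24 = 1488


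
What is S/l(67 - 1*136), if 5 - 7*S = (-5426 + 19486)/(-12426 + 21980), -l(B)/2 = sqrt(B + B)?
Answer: 16855*I*sqrt(138)/9229164 ≈ 0.021454*I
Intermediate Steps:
l(B) = -2*sqrt(2)*sqrt(B) (l(B) = -2*sqrt(B + B) = -2*sqrt(2)*sqrt(B))
S = 16855/33439 (S = 5/7 - (-5426 + 19486)/(7*(-12426 + 21980)) = 5/7 - 14060/(7*9554) = 5/7 - 1/7*7030/4777 = 5/7 - 7030/33439 = 16855/33439 ≈ 0.50405)
S/l(67 - 1*136) = 16855/(33439*((-2*sqrt(2)*sqrt(67 - 1*136)))) = 16855/(33439*((-2*sqrt(2)*sqrt(67 - 136)))) = 16855/(33439*((-2*sqrt(2)*sqrt(-69)))) = 16855/(33439*((-2*sqrt(2)*I*sqrt(69)))) = 16855/(33439*((-2*I*sqrt(138)))) = 16855*(I*sqrt(138)/276)/33439 = 16855*I*sqrt(138)/9229164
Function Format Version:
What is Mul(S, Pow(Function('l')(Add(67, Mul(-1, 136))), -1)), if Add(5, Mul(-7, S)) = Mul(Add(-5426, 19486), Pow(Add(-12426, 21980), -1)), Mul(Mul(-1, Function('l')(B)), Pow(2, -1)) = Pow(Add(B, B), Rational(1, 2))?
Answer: Mul(Rational(16855, 9229164), I, Pow(138, Rational(1, 2))) ≈ Mul(0.021454, I)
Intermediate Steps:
Function('l')(B) = Mul(-2, Pow(2, Rational(1, 2)), Pow(B, Rational(1, 2))) (Function('l')(B) = Mul(-2, Pow(Add(B, B), Rational(1, 2))) = Mul(-2, Pow(Mul(2, B), Rational(1, 2))) = Mul(-2, Mul(Pow(2, Rational(1, 2)), Pow(B, Rational(1, 2)))) = Mul(-2, Pow(2, Rational(1, 2)), Pow(B, Rational(1, 2))))
S = Rational(16855, 33439) (S = Add(Rational(5, 7), Mul(Rational(-1, 7), Mul(Add(-5426, 19486), Pow(Add(-12426, 21980), -1)))) = Add(Rational(5, 7), Mul(Rational(-1, 7), Mul(14060, Pow(9554, -1)))) = Add(Rational(5, 7), Mul(Rational(-1, 7), Mul(14060, Rational(1, 9554)))) = Add(Rational(5, 7), Mul(Rational(-1, 7), Rational(7030, 4777))) = Add(Rational(5, 7), Rational(-7030, 33439)) = Rational(16855, 33439) ≈ 0.50405)
Mul(S, Pow(Function('l')(Add(67, Mul(-1, 136))), -1)) = Mul(Rational(16855, 33439), Pow(Mul(-2, Pow(2, Rational(1, 2)), Pow(Add(67, Mul(-1, 136)), Rational(1, 2))), -1)) = Mul(Rational(16855, 33439), Pow(Mul(-2, Pow(2, Rational(1, 2)), Pow(Add(67, -136), Rational(1, 2))), -1)) = Mul(Rational(16855, 33439), Pow(Mul(-2, Pow(2, Rational(1, 2)), Pow(-69, Rational(1, 2))), -1)) = Mul(Rational(16855, 33439), Pow(Mul(-2, Pow(2, Rational(1, 2)), Mul(I, Pow(69, Rational(1, 2)))), -1)) = Mul(Rational(16855, 33439), Pow(Mul(-2, I, Pow(138, Rational(1, 2))), -1)) = Mul(Rational(16855, 33439), Mul(Rational(1, 276), I, Pow(138, Rational(1, 2)))) = Mul(Rational(16855, 9229164), I, Pow(138, Rational(1, 2)))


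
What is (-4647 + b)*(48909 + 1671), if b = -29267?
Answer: -1715370120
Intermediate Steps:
(-4647 + b)*(48909 + 1671) = (-4647 - 29267)*(48909 + 1671) = -33914*50580 = -1715370120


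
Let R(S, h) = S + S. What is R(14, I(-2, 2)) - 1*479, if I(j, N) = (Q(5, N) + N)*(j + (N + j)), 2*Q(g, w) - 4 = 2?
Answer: -451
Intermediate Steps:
Q(g, w) = 3 (Q(g, w) = 2 + (1/2)*2 = 2 + 1 = 3)
I(j, N) = (3 + N)*(N + 2*j) (I(j, N) = (3 + N)*(j + (N + j)) = (3 + N)*(N + 2*j))
R(S, h) = 2*S
R(14, I(-2, 2)) - 1*479 = 2*14 - 1*479 = 28 - 479 = -451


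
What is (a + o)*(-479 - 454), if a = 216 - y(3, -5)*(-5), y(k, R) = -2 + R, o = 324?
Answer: -471165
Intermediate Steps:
a = 181 (a = 216 - (-2 - 5)*(-5) = 216 - (-7*(-5)) = 216 - 35 = 181)
(a + o)*(-479 - 454) = (181 + 324)*(-479 - 454) = 505*(-933) = -471165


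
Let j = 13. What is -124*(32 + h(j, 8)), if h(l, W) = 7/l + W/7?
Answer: -380060/91 ≈ -4176.5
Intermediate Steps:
h(l, W) = 7/l + W/7 (h(l, W) = 7/l + W*(⅐) = 7/l + W/7)
-124*(32 + h(j, 8)) = -124*(32 + (7/13 + (⅐)*8)) = -124*(32 + (7*(1/13) + 8/7)) = -124*(32 + (7/13 + 8/7)) = -124*(32 + 153/91) = -124*3065/91 = -380060/91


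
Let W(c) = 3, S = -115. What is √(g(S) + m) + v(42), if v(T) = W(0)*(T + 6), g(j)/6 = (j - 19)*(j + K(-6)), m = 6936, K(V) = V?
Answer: 144 + 6*√2895 ≈ 466.83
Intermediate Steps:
g(j) = 6*(-19 + j)*(-6 + j) (g(j) = 6*((j - 19)*(j - 6)) = 6*((-19 + j)*(-6 + j)) = 6*(-19 + j)*(-6 + j))
v(T) = 18 + 3*T (v(T) = 3*(T + 6) = 3*(6 + T) = 18 + 3*T)
√(g(S) + m) + v(42) = √((684 - 150*(-115) + 6*(-115)²) + 6936) + (18 + 3*42) = √((684 + 17250 + 6*13225) + 6936) + (18 + 126) = √((684 + 17250 + 79350) + 6936) + 144 = √(97284 + 6936) + 144 = √104220 + 144 = 6*√2895 + 144 = 144 + 6*√2895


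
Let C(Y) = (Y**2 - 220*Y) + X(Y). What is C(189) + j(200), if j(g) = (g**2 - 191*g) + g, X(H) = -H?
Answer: -4048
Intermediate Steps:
j(g) = g**2 - 190*g
C(Y) = Y**2 - 221*Y (C(Y) = (Y**2 - 220*Y) - Y = Y**2 - 221*Y)
C(189) + j(200) = 189*(-221 + 189) + 200*(-190 + 200) = 189*(-32) + 200*10 = -6048 + 2000 = -4048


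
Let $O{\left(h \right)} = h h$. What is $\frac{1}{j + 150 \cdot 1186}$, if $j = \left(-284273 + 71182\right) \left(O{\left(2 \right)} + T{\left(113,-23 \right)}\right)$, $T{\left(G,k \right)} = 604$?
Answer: $- \frac{1}{129381428} \approx -7.7291 \cdot 10^{-9}$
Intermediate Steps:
$O{\left(h \right)} = h^{2}$
$j = -129559328$ ($j = \left(-284273 + 71182\right) \left(2^{2} + 604\right) = - 213091 \left(4 + 604\right) = \left(-213091\right) 608 = -129559328$)
$\frac{1}{j + 150 \cdot 1186} = \frac{1}{-129559328 + 150 \cdot 1186} = \frac{1}{-129559328 + 177900} = \frac{1}{-129381428} = - \frac{1}{129381428}$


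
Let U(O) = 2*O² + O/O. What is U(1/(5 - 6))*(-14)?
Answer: -42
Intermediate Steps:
U(O) = 1 + 2*O² (U(O) = 2*O² + 1 = 1 + 2*O²)
U(1/(5 - 6))*(-14) = (1 + 2*(1/(5 - 6))²)*(-14) = (1 + 2*(1/(-1))²)*(-14) = (1 + 2*(-1)²)*(-14) = (1 + 2*1)*(-14) = (1 + 2)*(-14) = 3*(-14) = -42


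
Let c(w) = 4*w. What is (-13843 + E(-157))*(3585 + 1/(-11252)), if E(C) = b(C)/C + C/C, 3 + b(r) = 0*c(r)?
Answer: -87663089125029/1766564 ≈ -4.9623e+7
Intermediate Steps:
b(r) = -3 (b(r) = -3 + 0*(4*r) = -3 + 0 = -3)
E(C) = 1 - 3/C (E(C) = -3/C + C/C = -3/C + 1 = 1 - 3/C)
(-13843 + E(-157))*(3585 + 1/(-11252)) = (-13843 + (-3 - 157)/(-157))*(3585 + 1/(-11252)) = (-13843 - 1/157*(-160))*(3585 - 1/11252) = (-13843 + 160/157)*(40338419/11252) = -2173191/157*40338419/11252 = -87663089125029/1766564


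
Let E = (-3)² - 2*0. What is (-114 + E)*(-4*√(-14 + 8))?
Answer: 420*I*√6 ≈ 1028.8*I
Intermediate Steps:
E = 9 (E = 9 + 0 = 9)
(-114 + E)*(-4*√(-14 + 8)) = (-114 + 9)*(-4*√(-14 + 8)) = -(-420)*√(-6) = -(-420)*I*√6 = 420*I*√6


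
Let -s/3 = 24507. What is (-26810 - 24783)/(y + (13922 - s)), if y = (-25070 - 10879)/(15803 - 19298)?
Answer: -60105845/101883078 ≈ -0.58995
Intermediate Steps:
s = -73521 (s = -3*24507 = -73521)
y = 11983/1165 (y = -35949/(-3495) = -35949*(-1/3495) = 11983/1165 ≈ 10.286)
(-26810 - 24783)/(y + (13922 - s)) = (-26810 - 24783)/(11983/1165 + (13922 - 1*(-73521))) = -51593/(11983/1165 + (13922 + 73521)) = -51593/(11983/1165 + 87443) = -51593/101883078/1165 = -51593*1165/101883078 = -60105845/101883078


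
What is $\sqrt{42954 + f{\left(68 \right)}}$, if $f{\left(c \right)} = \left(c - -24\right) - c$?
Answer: $\sqrt{42978} \approx 207.31$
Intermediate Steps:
$f{\left(c \right)} = 24$ ($f{\left(c \right)} = \left(c + 24\right) - c = \left(24 + c\right) - c = 24$)
$\sqrt{42954 + f{\left(68 \right)}} = \sqrt{42954 + 24} = \sqrt{42978}$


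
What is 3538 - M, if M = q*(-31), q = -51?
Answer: 1957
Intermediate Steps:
M = 1581 (M = -51*(-31) = 1581)
3538 - M = 3538 - 1*1581 = 3538 - 1581 = 1957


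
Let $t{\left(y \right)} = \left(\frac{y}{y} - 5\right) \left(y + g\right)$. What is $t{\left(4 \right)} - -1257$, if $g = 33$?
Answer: $1109$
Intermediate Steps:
$t{\left(y \right)} = -132 - 4 y$ ($t{\left(y \right)} = \left(\frac{y}{y} - 5\right) \left(y + 33\right) = \left(1 - 5\right) \left(33 + y\right) = - 4 \left(33 + y\right) = -132 - 4 y$)
$t{\left(4 \right)} - -1257 = \left(-132 - 16\right) - -1257 = \left(-132 - 16\right) + 1257 = -148 + 1257 = 1109$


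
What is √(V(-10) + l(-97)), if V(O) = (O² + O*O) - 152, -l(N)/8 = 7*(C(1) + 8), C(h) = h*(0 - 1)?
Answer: 2*I*√86 ≈ 18.547*I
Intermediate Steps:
C(h) = -h (C(h) = h*(-1) = -h)
l(N) = -392 (l(N) = -56*(-1*1 + 8) = -56*(-1 + 8) = -56*7 = -8*49 = -392)
V(O) = -152 + 2*O² (V(O) = (O² + O²) - 152 = 2*O² - 152 = -152 + 2*O²)
√(V(-10) + l(-97)) = √((-152 + 2*(-10)²) - 392) = √((-152 + 2*100) - 392) = √((-152 + 200) - 392) = √(48 - 392) = √(-344) = 2*I*√86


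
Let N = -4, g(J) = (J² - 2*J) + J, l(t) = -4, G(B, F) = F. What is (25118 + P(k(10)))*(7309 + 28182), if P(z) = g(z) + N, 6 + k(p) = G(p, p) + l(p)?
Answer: 891320974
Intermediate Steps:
g(J) = J² - J
k(p) = -10 + p (k(p) = -6 + (p - 4) = -6 + (-4 + p) = -10 + p)
P(z) = -4 + z*(-1 + z) (P(z) = z*(-1 + z) - 4 = -4 + z*(-1 + z))
(25118 + P(k(10)))*(7309 + 28182) = (25118 + (-4 + (-10 + 10)*(-1 + (-10 + 10))))*(7309 + 28182) = (25118 + (-4 + 0*(-1 + 0)))*35491 = (25118 + (-4 + 0*(-1)))*35491 = (25118 + (-4 + 0))*35491 = (25118 - 4)*35491 = 25114*35491 = 891320974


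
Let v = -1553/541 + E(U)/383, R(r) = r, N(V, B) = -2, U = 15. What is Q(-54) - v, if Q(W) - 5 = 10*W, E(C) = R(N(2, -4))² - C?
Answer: -110252855/207203 ≈ -532.10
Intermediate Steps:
E(C) = 4 - C (E(C) = (-2)² - C = 4 - C)
Q(W) = 5 + 10*W
v = -600750/207203 (v = -1553/541 + (4 - 1*15)/383 = -1553*1/541 + (4 - 15)*(1/383) = -1553/541 - 11*1/383 = -1553/541 - 11/383 = -600750/207203 ≈ -2.8993)
Q(-54) - v = (5 + 10*(-54)) - 1*(-600750/207203) = (5 - 540) + 600750/207203 = -535 + 600750/207203 = -110252855/207203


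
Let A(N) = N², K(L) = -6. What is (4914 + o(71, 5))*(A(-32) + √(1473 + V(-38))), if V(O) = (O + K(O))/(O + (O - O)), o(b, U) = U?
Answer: 5037056 + 4919*√532171/19 ≈ 5.2259e+6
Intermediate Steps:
V(O) = (-6 + O)/O (V(O) = (O - 6)/(O + (O - O)) = (-6 + O)/(O + 0) = (-6 + O)/O)
(4914 + o(71, 5))*(A(-32) + √(1473 + V(-38))) = (4914 + 5)*((-32)² + √(1473 + (-6 - 38)/(-38))) = 4919*(1024 + √(1473 - 1/38*(-44))) = 4919*(1024 + √(1473 + 22/19)) = 4919*(1024 + √(28009/19)) = 4919*(1024 + √532171/19) = 5037056 + 4919*√532171/19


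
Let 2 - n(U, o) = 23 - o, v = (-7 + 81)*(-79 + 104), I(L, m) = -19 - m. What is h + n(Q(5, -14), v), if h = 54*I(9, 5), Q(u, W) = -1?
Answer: 533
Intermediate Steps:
v = 1850 (v = 74*25 = 1850)
n(U, o) = -21 + o (n(U, o) = 2 - (23 - o) = 2 + (-23 + o) = -21 + o)
h = -1296 (h = 54*(-19 - 1*5) = 54*(-19 - 5) = 54*(-24) = -1296)
h + n(Q(5, -14), v) = -1296 + (-21 + 1850) = -1296 + 1829 = 533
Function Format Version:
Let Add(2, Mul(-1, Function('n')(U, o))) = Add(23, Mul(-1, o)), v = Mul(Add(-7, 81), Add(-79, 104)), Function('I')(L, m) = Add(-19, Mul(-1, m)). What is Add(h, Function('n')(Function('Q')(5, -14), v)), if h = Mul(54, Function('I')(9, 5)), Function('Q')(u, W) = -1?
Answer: 533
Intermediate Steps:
v = 1850 (v = Mul(74, 25) = 1850)
Function('n')(U, o) = Add(-21, o) (Function('n')(U, o) = Add(2, Mul(-1, Add(23, Mul(-1, o)))) = Add(2, Add(-23, o)) = Add(-21, o))
h = -1296 (h = Mul(54, Add(-19, Mul(-1, 5))) = Mul(54, Add(-19, -5)) = Mul(54, -24) = -1296)
Add(h, Function('n')(Function('Q')(5, -14), v)) = Add(-1296, Add(-21, 1850)) = Add(-1296, 1829) = 533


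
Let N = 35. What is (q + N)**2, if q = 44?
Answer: 6241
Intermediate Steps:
(q + N)**2 = (44 + 35)**2 = 79**2 = 6241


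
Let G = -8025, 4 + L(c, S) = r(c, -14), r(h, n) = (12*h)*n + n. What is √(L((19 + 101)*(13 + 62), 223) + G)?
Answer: I*√1520043 ≈ 1232.9*I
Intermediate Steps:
r(h, n) = n + 12*h*n (r(h, n) = 12*h*n + n = n + 12*h*n)
L(c, S) = -18 - 168*c (L(c, S) = -4 - 14*(1 + 12*c) = -4 + (-14 - 168*c) = -18 - 168*c)
√(L((19 + 101)*(13 + 62), 223) + G) = √((-18 - 168*(19 + 101)*(13 + 62)) - 8025) = √((-18 - 20160*75) - 8025) = √((-18 - 168*9000) - 8025) = √((-18 - 1512000) - 8025) = √(-1512018 - 8025) = √(-1520043) = I*√1520043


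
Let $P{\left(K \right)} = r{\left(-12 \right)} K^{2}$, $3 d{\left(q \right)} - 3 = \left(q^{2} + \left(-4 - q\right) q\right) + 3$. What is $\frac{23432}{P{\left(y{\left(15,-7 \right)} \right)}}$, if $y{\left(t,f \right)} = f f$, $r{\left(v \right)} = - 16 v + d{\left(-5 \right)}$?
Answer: $\frac{35148}{722701} \approx 0.048634$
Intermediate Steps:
$d{\left(q \right)} = 2 + \frac{q^{2}}{3} + \frac{q \left(-4 - q\right)}{3}$ ($d{\left(q \right)} = 1 + \frac{\left(q^{2} + \left(-4 - q\right) q\right) + 3}{3} = 1 + \frac{\left(q^{2} + q \left(-4 - q\right)\right) + 3}{3} = 1 + \frac{3 + q^{2} + q \left(-4 - q\right)}{3} = 1 + \left(1 + \frac{q^{2}}{3} + \frac{q \left(-4 - q\right)}{3}\right) = 2 + \frac{q^{2}}{3} + \frac{q \left(-4 - q\right)}{3}$)
$r{\left(v \right)} = \frac{26}{3} - 16 v$ ($r{\left(v \right)} = - 16 v + \left(2 - - \frac{20}{3}\right) = - 16 v + \left(2 + \frac{20}{3}\right) = - 16 v + \frac{26}{3} = \frac{26}{3} - 16 v$)
$y{\left(t,f \right)} = f^{2}$
$P{\left(K \right)} = \frac{602 K^{2}}{3}$ ($P{\left(K \right)} = \left(\frac{26}{3} - -192\right) K^{2} = \left(\frac{26}{3} + 192\right) K^{2} = \frac{602 K^{2}}{3}$)
$\frac{23432}{P{\left(y{\left(15,-7 \right)} \right)}} = \frac{23432}{\frac{602}{3} \left(\left(-7\right)^{2}\right)^{2}} = \frac{23432}{\frac{602}{3} \cdot 49^{2}} = \frac{23432}{\frac{602}{3} \cdot 2401} = \frac{23432}{\frac{1445402}{3}} = 23432 \cdot \frac{3}{1445402} = \frac{35148}{722701}$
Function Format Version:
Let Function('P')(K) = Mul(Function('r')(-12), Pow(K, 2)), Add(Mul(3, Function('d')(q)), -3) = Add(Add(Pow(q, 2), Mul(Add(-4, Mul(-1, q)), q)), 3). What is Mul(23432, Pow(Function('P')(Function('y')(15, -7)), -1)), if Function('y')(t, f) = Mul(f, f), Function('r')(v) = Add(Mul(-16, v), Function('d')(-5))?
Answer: Rational(35148, 722701) ≈ 0.048634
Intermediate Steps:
Function('d')(q) = Add(2, Mul(Rational(1, 3), Pow(q, 2)), Mul(Rational(1, 3), q, Add(-4, Mul(-1, q)))) (Function('d')(q) = Add(1, Mul(Rational(1, 3), Add(Add(Pow(q, 2), Mul(Add(-4, Mul(-1, q)), q)), 3))) = Add(1, Mul(Rational(1, 3), Add(Add(Pow(q, 2), Mul(q, Add(-4, Mul(-1, q)))), 3))) = Add(1, Mul(Rational(1, 3), Add(3, Pow(q, 2), Mul(q, Add(-4, Mul(-1, q)))))) = Add(1, Add(1, Mul(Rational(1, 3), Pow(q, 2)), Mul(Rational(1, 3), q, Add(-4, Mul(-1, q))))) = Add(2, Mul(Rational(1, 3), Pow(q, 2)), Mul(Rational(1, 3), q, Add(-4, Mul(-1, q)))))
Function('r')(v) = Add(Rational(26, 3), Mul(-16, v)) (Function('r')(v) = Add(Mul(-16, v), Add(2, Mul(Rational(-4, 3), -5))) = Add(Mul(-16, v), Add(2, Rational(20, 3))) = Add(Mul(-16, v), Rational(26, 3)) = Add(Rational(26, 3), Mul(-16, v)))
Function('y')(t, f) = Pow(f, 2)
Function('P')(K) = Mul(Rational(602, 3), Pow(K, 2)) (Function('P')(K) = Mul(Add(Rational(26, 3), Mul(-16, -12)), Pow(K, 2)) = Mul(Add(Rational(26, 3), 192), Pow(K, 2)) = Mul(Rational(602, 3), Pow(K, 2)))
Mul(23432, Pow(Function('P')(Function('y')(15, -7)), -1)) = Mul(23432, Pow(Mul(Rational(602, 3), Pow(Pow(-7, 2), 2)), -1)) = Mul(23432, Pow(Mul(Rational(602, 3), Pow(49, 2)), -1)) = Mul(23432, Pow(Mul(Rational(602, 3), 2401), -1)) = Mul(23432, Pow(Rational(1445402, 3), -1)) = Mul(23432, Rational(3, 1445402)) = Rational(35148, 722701)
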